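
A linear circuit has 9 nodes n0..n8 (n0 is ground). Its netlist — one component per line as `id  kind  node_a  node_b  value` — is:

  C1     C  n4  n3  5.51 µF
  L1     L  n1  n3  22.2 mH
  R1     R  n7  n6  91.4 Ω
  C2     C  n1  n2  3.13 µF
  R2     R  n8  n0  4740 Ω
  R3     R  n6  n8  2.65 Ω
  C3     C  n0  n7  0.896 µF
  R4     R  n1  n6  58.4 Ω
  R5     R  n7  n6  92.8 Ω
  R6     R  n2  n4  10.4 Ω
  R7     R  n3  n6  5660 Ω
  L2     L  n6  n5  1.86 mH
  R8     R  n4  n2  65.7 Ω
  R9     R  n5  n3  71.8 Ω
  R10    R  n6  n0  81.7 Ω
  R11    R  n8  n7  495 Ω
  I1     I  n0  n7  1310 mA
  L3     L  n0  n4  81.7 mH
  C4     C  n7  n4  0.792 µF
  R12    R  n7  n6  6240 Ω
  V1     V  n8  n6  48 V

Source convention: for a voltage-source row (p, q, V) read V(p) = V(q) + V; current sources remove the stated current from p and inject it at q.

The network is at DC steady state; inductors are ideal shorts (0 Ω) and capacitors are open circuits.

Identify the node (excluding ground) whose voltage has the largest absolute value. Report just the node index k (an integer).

Element admittances at DC:
  Y(C1) = 0.000 S between n4,n3
  L1: short n1↔n3 (DC inductor)
  Y(R1) = 0.01094 S between n7,n6
  Y(C2) = 0.000 S between n1,n2
  Y(R2) = 0.0002110 S between n8,n0
  Y(R3) = 0.3774 S between n6,n8
  Y(C3) = 0.000 S between n0,n7
  Y(R4) = 0.01712 S between n1,n6
  Y(R5) = 0.01078 S between n7,n6
  Y(R6) = 0.09615 S between n2,n4
  Y(R7) = 0.0001767 S between n3,n6
  L2: short n6↔n5 (DC inductor)
  Y(R8) = 0.01522 S between n4,n2
  Y(R9) = 0.01393 S between n5,n3
  Y(R10) = 0.01224 S between n6,n0
  Y(R11) = 0.002020 S between n8,n7
  I1: injects 1.31 A into n7 (from n0)
  L3: short n0↔n4 (DC inductor)
  Y(C4) = 0.000 S between n7,n4
  Y(R12) = 0.0001603 S between n7,n6
  V1: constraint V(n8)−V(n6) = 48
Assemble and solve the 12×12 MNA system:
  V(n1)=104.4  V(n2)=0.000  V(n3)=104.4  V(n4)=0.000  V(n5)=104.4  V(n6)=104.4  V(n7)=163.3  V(n8)=152.4
  i(L1)=0.000  i(L2)=0.000  i(L3)=0.000  i(V1)=-18.12

7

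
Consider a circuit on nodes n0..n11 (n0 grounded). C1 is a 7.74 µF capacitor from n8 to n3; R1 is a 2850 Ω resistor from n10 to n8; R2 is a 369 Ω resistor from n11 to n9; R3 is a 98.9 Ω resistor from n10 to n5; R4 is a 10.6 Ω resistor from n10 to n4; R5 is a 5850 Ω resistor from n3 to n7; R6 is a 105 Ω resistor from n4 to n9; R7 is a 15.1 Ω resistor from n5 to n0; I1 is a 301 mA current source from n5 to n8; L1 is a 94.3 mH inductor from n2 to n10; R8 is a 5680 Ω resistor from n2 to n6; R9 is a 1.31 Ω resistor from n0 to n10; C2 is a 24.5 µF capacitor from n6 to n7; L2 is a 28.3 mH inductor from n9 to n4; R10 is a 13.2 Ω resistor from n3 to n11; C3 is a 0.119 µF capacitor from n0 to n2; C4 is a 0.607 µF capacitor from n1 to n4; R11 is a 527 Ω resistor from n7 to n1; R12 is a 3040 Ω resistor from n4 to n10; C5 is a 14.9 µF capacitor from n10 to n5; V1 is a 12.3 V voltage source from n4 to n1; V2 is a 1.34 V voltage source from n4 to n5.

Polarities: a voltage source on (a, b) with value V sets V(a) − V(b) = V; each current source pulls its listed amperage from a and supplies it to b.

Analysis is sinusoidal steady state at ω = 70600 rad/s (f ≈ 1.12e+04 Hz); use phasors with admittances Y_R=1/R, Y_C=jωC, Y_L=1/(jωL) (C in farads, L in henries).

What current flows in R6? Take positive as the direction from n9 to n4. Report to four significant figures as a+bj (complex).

0.2388+0.01210j A

MNA unknowns: 11 node voltages V₁..V_11 plus 2 source currents (V1, V2)
C1: Y=0.000+0.5464j on G[8,3]
R1: Y=0.0003509+0.000j on G[10,8]
R2: Y=0.002710+0.000j on G[11,9]
R3: Y=0.01011+0.000j on G[10,5]
R4: Y=0.09434+0.000j on G[10,4]
R5: Y=0.0001709+0.000j on G[3,7]
R6: Y=0.009524+0.000j on G[4,9]
R7: Y=0.06623+0.000j on G[5,0]
I1: z[5]−=0.301, z[8]+=0.301
L1: Y=0.000-0.0001502j on G[2,10]
R8: Y=0.0001761+0.000j on G[2,6]
R9: Y=0.7634+0.000j on G[0,10]
C2: Y=0.000+1.730j on G[6,7]
L2: Y=0.000-0.0005005j on G[9,4]
R10: Y=0.07576+0.000j on G[3,11]
C3: Y=0.000+0.008401j on G[0,2]
C4: Y=0.000+0.04285j on G[1,4]
R11: Y=0.001898+0.000j on G[7,1]
R12: Y=0.0003289+0.000j on G[4,10]
C5: Y=0.000+1.052j on G[10,5]
V1: row V4−V1=12.3, i_V1 at 4,1
V2: row V4−V5=1.34, i_V2 at 4,5
solve → V1=-10.98+0.1435j, V2=0.004434+0.006841j, V3=117.9+1.242j, V4=1.317+0.1435j, V5=-0.02281+0.1435j, V6=-0.3055+0.2164j, V7=-0.3055+0.2164j, V8=117.9+0.7673j, V9=26.39+1.414j, V10=0.002054-0.01249j, V11=114.7+1.248j
aux → i_V1=-0.02026-0.5272j, i_V2=0.1352-0.01507j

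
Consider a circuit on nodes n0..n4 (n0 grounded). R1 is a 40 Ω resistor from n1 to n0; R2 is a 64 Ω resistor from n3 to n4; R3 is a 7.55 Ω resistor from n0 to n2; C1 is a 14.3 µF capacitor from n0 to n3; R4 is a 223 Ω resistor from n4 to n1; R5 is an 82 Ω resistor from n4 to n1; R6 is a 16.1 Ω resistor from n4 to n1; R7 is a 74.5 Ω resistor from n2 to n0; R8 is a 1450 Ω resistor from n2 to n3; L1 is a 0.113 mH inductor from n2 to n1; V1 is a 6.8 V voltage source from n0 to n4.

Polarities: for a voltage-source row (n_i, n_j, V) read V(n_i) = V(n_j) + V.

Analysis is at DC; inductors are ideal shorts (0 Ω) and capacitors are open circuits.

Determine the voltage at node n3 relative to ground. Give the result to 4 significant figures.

-6.604 V

Apply KCL at each of the 4 non-ground nodes and solve the resulting linear system.
Node n1: branches {R1, R4, R5, R6, L1} → V_1 = -2.158
Node n2: branches {R3, R7, R8, L1} → V_2 = -2.158
Node n3: branches {R2, C1, R8} → V_3 = -6.604
Node n4: branches {R2, R4, R5, R6, V1} → V_4 = -6.800
Source currents: i(L1)=0.3118, i(V1)=-0.3688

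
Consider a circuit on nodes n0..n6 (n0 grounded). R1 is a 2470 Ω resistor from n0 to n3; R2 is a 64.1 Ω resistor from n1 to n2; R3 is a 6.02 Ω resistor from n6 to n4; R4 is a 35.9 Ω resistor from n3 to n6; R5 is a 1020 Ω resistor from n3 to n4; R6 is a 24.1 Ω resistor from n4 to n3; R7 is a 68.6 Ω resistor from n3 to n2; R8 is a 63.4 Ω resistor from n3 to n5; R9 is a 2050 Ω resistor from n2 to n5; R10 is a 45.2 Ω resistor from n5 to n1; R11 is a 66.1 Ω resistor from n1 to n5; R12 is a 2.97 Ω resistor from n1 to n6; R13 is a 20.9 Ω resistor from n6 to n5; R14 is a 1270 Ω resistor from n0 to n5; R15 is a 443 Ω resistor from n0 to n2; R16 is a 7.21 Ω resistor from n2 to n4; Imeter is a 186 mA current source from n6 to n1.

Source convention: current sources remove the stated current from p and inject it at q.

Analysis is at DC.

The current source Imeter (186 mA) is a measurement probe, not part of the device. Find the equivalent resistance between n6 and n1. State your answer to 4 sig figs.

R_eq = 2.685 Ω

Element admittances at DC:
  Y(R1) = 0.0004049 S between n0,n3
  Y(R2) = 0.01560 S between n1,n2
  Y(R3) = 0.1661 S between n6,n4
  Y(R4) = 0.02786 S between n3,n6
  Y(R5) = 0.0009804 S between n3,n4
  Y(R6) = 0.04149 S between n4,n3
  Y(R7) = 0.01458 S between n3,n2
  Y(R8) = 0.01577 S between n3,n5
  Y(R9) = 0.0004878 S between n2,n5
  Y(R10) = 0.02212 S between n5,n1
  Y(R11) = 0.01513 S between n1,n5
  Y(R12) = 0.3367 S between n1,n6
  Y(R13) = 0.04785 S between n6,n5
  Y(R14) = 0.0007874 S between n0,n5
  Y(R15) = 0.002257 S between n0,n2
  Y(R16) = 0.1387 S between n2,n4
  Imeter: injects 0.186 A into n1 (from n6)
Assemble and solve the 6×6 MNA system:
  V(n1)=0.3918  V(n2)=-0.02125  V(n3)=-0.04705  V(n4)=-0.06571  V(n5)=0.08510  V(n6)=-0.1076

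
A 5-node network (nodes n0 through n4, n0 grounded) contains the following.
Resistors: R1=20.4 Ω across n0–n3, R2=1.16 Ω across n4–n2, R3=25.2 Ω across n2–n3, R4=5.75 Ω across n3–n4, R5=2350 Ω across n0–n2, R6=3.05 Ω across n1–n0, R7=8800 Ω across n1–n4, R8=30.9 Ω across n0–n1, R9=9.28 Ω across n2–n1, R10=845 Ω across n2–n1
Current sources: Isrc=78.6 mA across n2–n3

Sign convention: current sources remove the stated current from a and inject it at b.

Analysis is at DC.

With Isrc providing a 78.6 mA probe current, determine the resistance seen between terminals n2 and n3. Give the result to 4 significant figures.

MNA unknowns: 4 node voltages V₁..V_4
R1: Y=0.04902 on G[0,3]
R2: Y=0.8621 on G[4,2]
R3: Y=0.03968 on G[2,3]
R4: Y=0.1739 on G[3,4]
R5: Y=0.0004255 on G[0,2]
R6: Y=0.3279 on G[1,0]
R7: Y=0.0001136 on G[1,4]
R8: Y=0.03236 on G[0,1]
R9: Y=0.1078 on G[2,1]
R10: Y=0.001183 on G[2,1]
Isrc: z[2]−=0.0786, z[3]+=0.0786
solve → V1=-0.03122, V2=-0.1344, V3=0.2306, V4=-0.07312

R_eq = 4.643 Ω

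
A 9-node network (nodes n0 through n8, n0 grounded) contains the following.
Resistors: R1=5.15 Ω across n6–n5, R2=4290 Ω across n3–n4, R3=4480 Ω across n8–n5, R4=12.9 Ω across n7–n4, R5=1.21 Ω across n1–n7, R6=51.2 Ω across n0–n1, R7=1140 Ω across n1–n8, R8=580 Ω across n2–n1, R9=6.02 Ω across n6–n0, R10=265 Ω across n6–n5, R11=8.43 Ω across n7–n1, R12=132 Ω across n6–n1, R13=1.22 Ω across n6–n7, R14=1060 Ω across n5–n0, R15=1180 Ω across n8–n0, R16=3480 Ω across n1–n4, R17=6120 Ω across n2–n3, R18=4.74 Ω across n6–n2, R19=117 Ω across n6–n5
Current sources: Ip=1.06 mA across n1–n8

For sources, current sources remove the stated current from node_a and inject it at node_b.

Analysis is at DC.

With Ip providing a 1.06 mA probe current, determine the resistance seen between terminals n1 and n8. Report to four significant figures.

R_eq = 515.0 Ω

Apply KCL at each of the 8 non-ground nodes and solve the resulting linear system.
Node n1: branches {R5, R6, R7, R8, R11, R12, R16, Ip} → V_1 = -0.003491
Node n2: branches {R8, R17, R18} → V_2 = -0.002356
Node n3: branches {R2, R17} → V_3 = -0.002712
Node n4: branches {R2, R4, R16} → V_4 = -0.002961
Node n5: branches {R1, R3, R10, R14, R19} → V_5 = -0.001751
Node n6: branches {R1, R9, R10, R12, R13, R18, R19} → V_6 = -0.002347
Node n7: branches {R4, R5, R11, R13} → V_7 = -0.002960
Node n8: branches {R3, R7, R15, Ip} → V_8 = 0.5424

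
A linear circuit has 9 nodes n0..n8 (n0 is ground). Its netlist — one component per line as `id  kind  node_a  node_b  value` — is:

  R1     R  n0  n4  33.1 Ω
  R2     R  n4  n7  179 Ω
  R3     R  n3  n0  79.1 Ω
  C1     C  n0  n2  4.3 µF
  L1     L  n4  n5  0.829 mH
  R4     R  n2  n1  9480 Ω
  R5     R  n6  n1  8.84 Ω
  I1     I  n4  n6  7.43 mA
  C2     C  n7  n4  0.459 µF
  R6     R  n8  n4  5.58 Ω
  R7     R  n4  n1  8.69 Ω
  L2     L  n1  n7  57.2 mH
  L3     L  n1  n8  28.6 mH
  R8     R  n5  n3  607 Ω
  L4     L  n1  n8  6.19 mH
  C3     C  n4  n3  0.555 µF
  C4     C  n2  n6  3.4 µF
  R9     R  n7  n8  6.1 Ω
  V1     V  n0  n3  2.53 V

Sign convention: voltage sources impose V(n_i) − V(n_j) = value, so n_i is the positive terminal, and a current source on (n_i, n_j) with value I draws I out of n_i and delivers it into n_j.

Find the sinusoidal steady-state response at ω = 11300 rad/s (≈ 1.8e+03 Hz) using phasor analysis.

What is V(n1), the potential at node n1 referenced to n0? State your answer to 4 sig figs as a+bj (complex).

Element admittances at ω=11300 rad/s:
  Y(R1) = 0.03021+0.000j S between n0,n4
  Y(R2) = 0.005587+0.000j S between n4,n7
  Y(R3) = 0.01264+0.000j S between n3,n0
  Y(C1) = 0.000+0.04859j S between n0,n2
  Y(L1) = 0.000-0.1067j S between n4,n5
  Y(R4) = 0.0001055+0.000j S between n2,n1
  Y(R5) = 0.1131+0.000j S between n6,n1
  I1: injects 0.00743 A into n6 (from n4)
  Y(C2) = 0.000+0.005187j S between n7,n4
  Y(R6) = 0.1792+0.000j S between n8,n4
  Y(R7) = 0.1151+0.000j S between n4,n1
  Y(L2) = 0.000-0.001547j S between n1,n7
  Y(L3) = 0.000-0.003094j S between n1,n8
  Y(R8) = 0.001647+0.000j S between n5,n3
  Y(L4) = 0.000-0.01430j S between n1,n8
  Y(C3) = 0.000+0.006272j S between n4,n3
  Y(C4) = 0.000+0.03842j S between n2,n6
  Y(R9) = 0.1639+0.000j S between n7,n8
  V1: constraint V(n0)−V(n3) = 2.53
Assemble and solve the 9×9 MNA system:
  V(n1)=-0.2782-0.2220j  V(n2)=-0.1088-0.07727j  V(n3)=-2.530+0.000j  V(n4)=-0.3018-0.2710j  V(n5)=-0.3065-0.3053j  V(n6)=-0.2459-0.1755j  V(n7)=-0.2964-0.2733j  V(n8)=-0.2966-0.2730j
  i(V1)=-0.03735-0.01347j

-0.2782-0.2220j V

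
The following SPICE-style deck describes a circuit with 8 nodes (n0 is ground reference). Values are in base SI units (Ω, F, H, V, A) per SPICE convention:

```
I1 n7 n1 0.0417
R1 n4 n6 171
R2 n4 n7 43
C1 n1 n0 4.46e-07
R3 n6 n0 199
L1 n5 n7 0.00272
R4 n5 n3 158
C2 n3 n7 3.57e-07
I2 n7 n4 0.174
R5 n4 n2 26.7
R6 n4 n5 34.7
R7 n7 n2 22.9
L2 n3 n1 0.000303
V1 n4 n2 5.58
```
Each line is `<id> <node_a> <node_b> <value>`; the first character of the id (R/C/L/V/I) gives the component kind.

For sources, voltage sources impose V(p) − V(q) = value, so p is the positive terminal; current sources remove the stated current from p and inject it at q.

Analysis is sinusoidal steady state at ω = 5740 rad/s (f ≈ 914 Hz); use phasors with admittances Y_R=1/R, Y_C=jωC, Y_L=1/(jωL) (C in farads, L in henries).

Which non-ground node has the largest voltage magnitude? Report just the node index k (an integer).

Element admittances at ω=5740 rad/s:
  I1: injects 0.0417 A into n1 (from n7)
  Y(R1) = 0.005848+0.000j S between n4,n6
  Y(R2) = 0.02326+0.000j S between n4,n7
  Y(C1) = 0.000+0.002560j S between n1,n0
  Y(R3) = 0.005025+0.000j S between n6,n0
  Y(L1) = 0.000-0.06405j S between n5,n7
  Y(R4) = 0.006329+0.000j S between n5,n3
  Y(C2) = 0.000+0.002049j S between n3,n7
  I2: injects 0.174 A into n4 (from n7)
  Y(R5) = 0.03745+0.000j S between n4,n2
  Y(R6) = 0.02882+0.000j S between n4,n5
  Y(R7) = 0.04367+0.000j S between n7,n2
  Y(L2) = 0.000-0.5750j S between n3,n1
  V1: constraint V(n4)−V(n2) = 5.58
Assemble and solve the 8×8 MNA system:
  V(n1)=0.7022-1.535j  V(n2)=-7.034-0.6651j  V(n3)=0.6991-1.600j  V(n4)=-1.454-0.6651j  V(n5)=-5.193+0.8989j  V(n6)=-0.7819-0.3577j  V(n7)=-6.143-1.366j
  i(V1)=-0.2479+0.03058j

2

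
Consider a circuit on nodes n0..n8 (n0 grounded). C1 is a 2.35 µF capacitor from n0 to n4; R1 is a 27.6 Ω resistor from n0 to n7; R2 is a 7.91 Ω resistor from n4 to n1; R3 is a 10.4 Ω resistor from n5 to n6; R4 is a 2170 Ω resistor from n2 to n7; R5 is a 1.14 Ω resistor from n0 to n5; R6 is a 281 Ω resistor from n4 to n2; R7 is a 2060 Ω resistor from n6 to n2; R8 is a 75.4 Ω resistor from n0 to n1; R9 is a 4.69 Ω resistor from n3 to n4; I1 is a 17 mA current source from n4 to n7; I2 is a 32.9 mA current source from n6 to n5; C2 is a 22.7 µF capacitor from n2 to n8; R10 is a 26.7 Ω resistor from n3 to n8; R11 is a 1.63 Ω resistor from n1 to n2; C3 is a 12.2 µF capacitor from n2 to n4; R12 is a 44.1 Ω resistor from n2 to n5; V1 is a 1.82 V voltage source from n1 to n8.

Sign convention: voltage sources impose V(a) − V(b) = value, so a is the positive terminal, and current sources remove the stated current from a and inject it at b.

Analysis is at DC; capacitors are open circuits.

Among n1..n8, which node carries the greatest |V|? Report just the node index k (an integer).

MNA unknowns: 8 node voltages V₁..V_8 plus 1 source current (V1)
C1: Y=0.000 on G[0,4]
R1: Y=0.03623 on G[0,7]
R2: Y=0.1264 on G[4,1]
R3: Y=0.09615 on G[5,6]
R4: Y=0.0004608 on G[2,7]
R5: Y=0.8772 on G[0,5]
R6: Y=0.003559 on G[4,2]
R7: Y=0.0004854 on G[6,2]
R8: Y=0.01326 on G[0,1]
R9: Y=0.2132 on G[3,4]
I1: z[4]−=0.017, z[7]+=0.017
I2: z[6]−=0.0329, z[5]+=0.0329
C2: Y=0.000 on G[2,8]
R10: Y=0.03745 on G[3,8]
R11: Y=0.6135 on G[1,2]
C3: Y=0.000 on G[2,4]
R12: Y=0.02268 on G[2,5]
V1: row V1−V8=1.82, i_V1 at 1,8
solve → V1=-0.4764, V2=-0.4618, V3=-1.142, V4=-0.9394, V5=-0.01169, V6=-0.3544, V7=0.4575, V8=-2.296
aux → i_V1=-0.04323

8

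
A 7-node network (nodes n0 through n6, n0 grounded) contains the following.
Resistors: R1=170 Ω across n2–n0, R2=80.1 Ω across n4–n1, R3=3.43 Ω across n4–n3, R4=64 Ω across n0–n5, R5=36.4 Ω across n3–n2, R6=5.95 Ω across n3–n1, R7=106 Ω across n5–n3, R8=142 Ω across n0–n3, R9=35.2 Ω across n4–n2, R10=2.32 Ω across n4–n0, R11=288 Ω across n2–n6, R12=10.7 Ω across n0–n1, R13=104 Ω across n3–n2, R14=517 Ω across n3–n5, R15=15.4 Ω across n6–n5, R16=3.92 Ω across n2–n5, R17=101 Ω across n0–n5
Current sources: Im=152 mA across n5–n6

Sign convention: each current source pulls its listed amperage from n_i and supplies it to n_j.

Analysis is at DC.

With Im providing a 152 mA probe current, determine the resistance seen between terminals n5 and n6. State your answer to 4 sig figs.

R_eq = 14.63 Ω

MNA unknowns: 6 node voltages V₁..V_6
R1: Y=0.005882 on G[2,0]
R2: Y=0.01248 on G[4,1]
R3: Y=0.2915 on G[4,3]
R4: Y=0.01562 on G[0,5]
R5: Y=0.02747 on G[3,2]
R6: Y=0.1681 on G[3,1]
R7: Y=0.009434 on G[5,3]
R8: Y=0.007042 on G[0,3]
R9: Y=0.02841 on G[4,2]
R10: Y=0.4310 on G[4,0]
R11: Y=0.003472 on G[2,6]
R12: Y=0.09346 on G[0,1]
R13: Y=0.009615 on G[3,2]
R14: Y=0.001934 on G[3,5]
R15: Y=0.06494 on G[6,5]
R16: Y=0.2551 on G[2,5]
R17: Y=0.009901 on G[0,5]
Im: z[5]−=0.152, z[6]+=0.152
solve → V1=0.0006198, V2=0.009936, V3=0.0009551, V4=0.0007446, V5=-0.01740, V6=2.206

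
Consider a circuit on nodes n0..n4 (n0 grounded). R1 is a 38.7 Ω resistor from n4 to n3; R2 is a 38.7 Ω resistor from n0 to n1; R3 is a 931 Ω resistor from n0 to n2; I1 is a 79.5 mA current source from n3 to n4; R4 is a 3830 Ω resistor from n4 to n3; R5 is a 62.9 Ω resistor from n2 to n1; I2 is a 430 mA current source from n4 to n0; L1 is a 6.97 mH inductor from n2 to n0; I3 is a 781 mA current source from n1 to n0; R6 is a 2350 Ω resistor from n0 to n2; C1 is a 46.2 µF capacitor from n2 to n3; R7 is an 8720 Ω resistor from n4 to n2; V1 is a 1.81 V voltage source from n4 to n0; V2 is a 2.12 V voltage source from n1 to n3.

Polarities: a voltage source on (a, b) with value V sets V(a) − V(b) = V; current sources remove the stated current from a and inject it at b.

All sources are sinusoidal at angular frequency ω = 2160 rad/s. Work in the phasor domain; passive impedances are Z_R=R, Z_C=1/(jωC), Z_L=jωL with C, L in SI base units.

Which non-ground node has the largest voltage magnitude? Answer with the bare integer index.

MNA unknowns: 4 node voltages V₁..V_4 plus 2 source currents (V1, V2)
R1: Y=0.02584+0.000j on G[4,3]
R2: Y=0.02584+0.000j on G[0,1]
R3: Y=0.001074+0.000j on G[0,2]
I1: z[3]−=0.0795, z[4]+=0.0795
R4: Y=0.0002611+0.000j on G[4,3]
R5: Y=0.01590+0.000j on G[2,1]
I2: z[4]−=0.43, z[0]+=0.43
L1: Y=0.000-0.06642j on G[2,0]
I3: z[1]−=0.781, z[0]+=0.781
R6: Y=0.0004255+0.000j on G[0,2]
C1: Y=0.000+0.09979j on G[2,3]
R7: Y=0.0001147+0.000j on G[4,2]
V1: row V4−V0=1.81, i_V1 at 4,0
V2: row V1−V3=2.12, i_V2 at 1,3
solve → V1=-0.2587-3.267j, V2=-2.826-11.14j, V3=-2.379-3.267j, V4=1.810+0.000j
aux → i_V1=-0.4604-0.08656j, i_V2=-0.8151-0.04068j

2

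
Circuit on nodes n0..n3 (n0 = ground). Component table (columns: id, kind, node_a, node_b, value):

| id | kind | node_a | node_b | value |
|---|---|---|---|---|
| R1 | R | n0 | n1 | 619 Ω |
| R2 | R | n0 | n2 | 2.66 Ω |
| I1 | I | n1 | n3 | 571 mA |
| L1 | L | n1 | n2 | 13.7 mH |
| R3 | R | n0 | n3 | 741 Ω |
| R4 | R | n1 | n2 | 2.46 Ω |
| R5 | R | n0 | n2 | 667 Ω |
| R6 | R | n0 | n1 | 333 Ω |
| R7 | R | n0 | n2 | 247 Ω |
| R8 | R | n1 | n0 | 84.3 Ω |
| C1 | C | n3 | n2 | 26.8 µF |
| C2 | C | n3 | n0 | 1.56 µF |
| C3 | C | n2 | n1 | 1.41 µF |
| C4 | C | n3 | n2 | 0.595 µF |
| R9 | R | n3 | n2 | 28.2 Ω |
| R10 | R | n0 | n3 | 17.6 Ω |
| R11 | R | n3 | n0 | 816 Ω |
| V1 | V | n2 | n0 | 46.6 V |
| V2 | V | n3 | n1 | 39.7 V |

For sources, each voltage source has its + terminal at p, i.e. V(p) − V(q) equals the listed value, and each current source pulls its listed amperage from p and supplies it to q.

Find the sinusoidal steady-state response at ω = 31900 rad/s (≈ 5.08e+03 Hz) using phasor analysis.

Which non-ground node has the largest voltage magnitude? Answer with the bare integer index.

Apply KCL at each of the 3 non-ground nodes and solve the resulting linear system.
Node n1: branches {R1, I1, L1, R4, R6, R8, C3, V2} → V_1 = 12.11-10.93j
Node n2: branches {R2, L1, R4, R5, R7, C1, C3, C4, R9, V1} → V_2 = 46.60+0.000j
Node n3: branches {I1, R3, C1, C2, C4, R9, R10, R11, V2} → V_3 = 51.81-10.93j
Source currents: i(V1)=-21.60-1.749j, i(V2)=-12.78-6.094j

3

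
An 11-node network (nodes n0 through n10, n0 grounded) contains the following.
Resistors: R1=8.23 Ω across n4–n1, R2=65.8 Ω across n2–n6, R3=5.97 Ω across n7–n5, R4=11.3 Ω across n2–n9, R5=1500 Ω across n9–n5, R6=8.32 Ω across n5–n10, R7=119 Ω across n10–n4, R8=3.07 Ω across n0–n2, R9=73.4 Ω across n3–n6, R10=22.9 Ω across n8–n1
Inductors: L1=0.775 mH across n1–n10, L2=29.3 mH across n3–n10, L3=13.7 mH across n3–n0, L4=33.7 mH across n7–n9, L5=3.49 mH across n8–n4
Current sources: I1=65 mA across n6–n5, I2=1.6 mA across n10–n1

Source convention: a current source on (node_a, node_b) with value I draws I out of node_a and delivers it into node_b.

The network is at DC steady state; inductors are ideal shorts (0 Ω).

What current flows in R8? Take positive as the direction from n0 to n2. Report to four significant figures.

Apply KCL at each of the 10 non-ground nodes and solve the resulting linear system.
Node n1: branches {R1, L1, R10, I2} → V_1 = 0.000
Node n2: branches {R2, R4, R8} → V_2 = -0.03527
Node n3: branches {L2, L3, R9} → V_3 = 0.000
Node n4: branches {R1, R7, L5} → V_4 = 0.000
Node n5: branches {R3, I1, R5, R6} → V_5 = 0.3533
Node n6: branches {R2, I1, R9} → V_6 = -2.274
Node n7: branches {R3, L4} → V_7 = 0.2193
Node n8: branches {R10, L5} → V_8 = 0.000
Node n9: branches {R4, R5, L4} → V_9 = 0.2193
Node n10: branches {L1, L2, R6, R7, I2} → V_10 = 0.000
Source currents: i(L1)=0.001600, i(L2)=-0.04247, i(L3)=0.01149, i(L4)=0.02244, i(L5)=0.000

0.01149 A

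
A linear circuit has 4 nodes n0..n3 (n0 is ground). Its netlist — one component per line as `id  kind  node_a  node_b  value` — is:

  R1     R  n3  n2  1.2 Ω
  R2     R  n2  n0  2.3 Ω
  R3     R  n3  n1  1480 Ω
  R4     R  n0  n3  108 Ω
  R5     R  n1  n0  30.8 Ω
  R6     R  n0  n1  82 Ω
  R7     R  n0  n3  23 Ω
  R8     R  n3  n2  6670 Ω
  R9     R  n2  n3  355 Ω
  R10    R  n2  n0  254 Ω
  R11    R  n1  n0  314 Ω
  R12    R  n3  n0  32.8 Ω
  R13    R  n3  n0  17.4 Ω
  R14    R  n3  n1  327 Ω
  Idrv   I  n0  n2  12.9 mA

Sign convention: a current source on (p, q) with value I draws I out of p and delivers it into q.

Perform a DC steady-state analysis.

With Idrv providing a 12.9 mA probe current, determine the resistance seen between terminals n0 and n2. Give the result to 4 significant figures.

R_eq = 1.780 Ω

MNA unknowns: 3 node voltages V₁..V_3
R1: Y=0.8333 on G[3,2]
R2: Y=0.4348 on G[2,0]
R3: Y=0.0006757 on G[3,1]
R4: Y=0.009259 on G[0,3]
R5: Y=0.03247 on G[1,0]
R6: Y=0.01220 on G[0,1]
R7: Y=0.04348 on G[0,3]
R8: Y=0.0001499 on G[3,2]
R9: Y=0.002817 on G[2,3]
R10: Y=0.003937 on G[2,0]
R11: Y=0.003185 on G[1,0]
R12: Y=0.03049 on G[3,0]
R13: Y=0.05747 on G[3,0]
R14: Y=0.003058 on G[3,1]
Idrv: z[0]−=0.0129, z[2]+=0.0129
solve → V1=0.001418, V2=0.02297, V3=0.01959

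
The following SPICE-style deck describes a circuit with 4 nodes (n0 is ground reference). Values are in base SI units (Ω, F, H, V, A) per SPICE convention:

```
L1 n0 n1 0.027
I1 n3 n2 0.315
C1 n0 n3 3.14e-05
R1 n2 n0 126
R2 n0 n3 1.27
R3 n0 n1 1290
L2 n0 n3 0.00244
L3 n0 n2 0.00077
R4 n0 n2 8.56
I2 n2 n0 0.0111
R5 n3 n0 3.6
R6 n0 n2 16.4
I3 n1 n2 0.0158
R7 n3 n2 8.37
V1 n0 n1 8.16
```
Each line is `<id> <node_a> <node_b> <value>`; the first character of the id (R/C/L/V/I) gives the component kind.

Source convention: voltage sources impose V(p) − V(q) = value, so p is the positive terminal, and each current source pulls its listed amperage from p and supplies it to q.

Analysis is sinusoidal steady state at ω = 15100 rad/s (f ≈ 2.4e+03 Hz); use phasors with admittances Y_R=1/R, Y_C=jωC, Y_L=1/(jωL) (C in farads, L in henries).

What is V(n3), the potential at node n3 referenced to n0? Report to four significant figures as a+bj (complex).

Element admittances at ω=15100 rad/s:
  Y(L1) = 0.000-0.002453j S between n0,n1
  I1: injects 0.315 A into n2 (from n3)
  Y(C1) = 0.000+0.4741j S between n0,n3
  Y(R1) = 0.007937+0.000j S between n2,n0
  Y(R2) = 0.7874+0.000j S between n0,n3
  Y(R3) = 0.0007752+0.000j S between n0,n1
  Y(L2) = 0.000-0.02714j S between n0,n3
  Y(L3) = 0.000-0.08601j S between n0,n2
  Y(R4) = 0.1168+0.000j S between n0,n2
  I2: injects 0.0111 A into n0 (from n2)
  Y(R5) = 0.2778+0.000j S between n3,n0
  Y(R6) = 0.06098+0.000j S between n0,n2
  I3: injects 0.0158 A into n2 (from n1)
  Y(R7) = 0.1195+0.000j S between n3,n2
  V1: constraint V(n0)−V(n1) = 8.16
Assemble and solve the 4×4 MNA system:
  V(n1)=-8.160+0.000j  V(n2)=0.9102+0.2890j  V(n3)=-0.1428+0.08302j
  i(V1)=0.009474+0.02001j

-0.1428+0.08302j V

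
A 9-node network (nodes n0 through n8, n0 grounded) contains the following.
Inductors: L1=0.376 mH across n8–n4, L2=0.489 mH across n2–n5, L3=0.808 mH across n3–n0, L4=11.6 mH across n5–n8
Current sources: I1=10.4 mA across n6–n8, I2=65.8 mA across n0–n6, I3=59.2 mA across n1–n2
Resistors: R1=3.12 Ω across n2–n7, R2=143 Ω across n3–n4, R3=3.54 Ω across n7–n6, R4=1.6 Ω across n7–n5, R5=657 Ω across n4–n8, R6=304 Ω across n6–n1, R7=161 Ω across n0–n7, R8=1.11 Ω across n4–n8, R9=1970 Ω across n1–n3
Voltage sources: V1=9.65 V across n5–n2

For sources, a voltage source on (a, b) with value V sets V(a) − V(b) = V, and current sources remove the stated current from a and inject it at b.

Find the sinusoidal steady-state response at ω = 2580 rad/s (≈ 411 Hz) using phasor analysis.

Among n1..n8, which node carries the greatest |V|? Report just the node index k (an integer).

1

Apply KCL at each of the 8 non-ground nodes and solve the resulting linear system.
Node n1: branches {I3, R6, R9} → V_1 = -12.29+0.5673j
Node n2: branches {L2, R1, I3, V1} → V_2 = -2.560+0.6466j
Node n3: branches {R2, L3, R9} → V_3 = 0.008314+0.08801j
Node n4: branches {L1, R2, R5, R8} → V_4 = 6.938-0.5171j
Node n5: branches {L2, R4, L4, V1} → V_5 = 7.090+0.6466j
Node n6: branches {I1, I2, R3, R6} → V_6 = 3.806+0.6412j
Node n7: branches {R1, R3, R4, R7} → V_7 = 3.797+0.6421j
Node n8: branches {L1, I1, R5, L4, R8} → V_8 = 6.964-0.4925j
Source currents: i(V1)=-2.097+7.650j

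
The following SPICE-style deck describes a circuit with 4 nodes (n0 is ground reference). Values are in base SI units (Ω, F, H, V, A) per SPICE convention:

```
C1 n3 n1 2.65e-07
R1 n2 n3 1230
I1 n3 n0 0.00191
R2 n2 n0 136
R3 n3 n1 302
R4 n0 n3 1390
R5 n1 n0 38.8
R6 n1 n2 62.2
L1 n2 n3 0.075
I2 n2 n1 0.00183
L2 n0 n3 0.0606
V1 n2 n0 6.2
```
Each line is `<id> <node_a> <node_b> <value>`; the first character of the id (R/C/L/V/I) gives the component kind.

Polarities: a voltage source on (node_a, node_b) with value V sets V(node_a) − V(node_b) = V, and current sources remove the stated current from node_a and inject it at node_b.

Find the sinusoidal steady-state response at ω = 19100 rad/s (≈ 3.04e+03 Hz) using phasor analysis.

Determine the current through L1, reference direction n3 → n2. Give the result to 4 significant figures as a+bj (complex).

-2.391e-05+0.002728j A

MNA unknowns: 3 node voltages V₁..V_3 plus 1 source current (V1)
C1: Y=0.000+0.005062j on G[3,1]
R1: Y=0.0008130+0.000j on G[2,3]
I1: z[3]−=0.00191, z[0]+=0.00191
R2: Y=0.007353+0.000j on G[2,0]
R3: Y=0.003311+0.000j on G[3,1]
R4: Y=0.0007194+0.000j on G[0,3]
R5: Y=0.02577+0.000j on G[1,0]
R6: Y=0.01608+0.000j on G[1,2]
L1: Y=0.000-0.0006981j on G[2,3]
I2: z[2]−=0.00183, z[1]+=0.00183
L2: Y=0.000-0.0008640j on G[0,3]
V1: row V2−V0=6.2, i_V1 at 2,0
solve → V1=2.418-0.01663j, V2=6.200+0.000j, V3=2.292-0.03426j
aux → i_V1=-0.1114+0.002433j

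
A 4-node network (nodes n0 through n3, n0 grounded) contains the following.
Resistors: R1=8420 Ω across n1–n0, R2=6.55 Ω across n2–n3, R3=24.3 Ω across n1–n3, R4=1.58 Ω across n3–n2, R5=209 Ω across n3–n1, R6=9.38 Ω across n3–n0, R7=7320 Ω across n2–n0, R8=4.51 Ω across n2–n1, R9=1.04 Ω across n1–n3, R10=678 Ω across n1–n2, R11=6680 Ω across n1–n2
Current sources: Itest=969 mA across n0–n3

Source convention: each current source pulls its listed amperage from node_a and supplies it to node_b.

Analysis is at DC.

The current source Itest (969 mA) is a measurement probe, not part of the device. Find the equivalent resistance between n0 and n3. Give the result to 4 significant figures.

Apply KCL at each of the 3 non-ground nodes and solve the resulting linear system.
Node n1: branches {R1, R3, R5, R8, R9, R10, R11} → V_1 = 9.066
Node n2: branches {R2, R4, R7, R8, R10, R11} → V_2 = 9.066
Node n3: branches {R2, R3, R4, R5, R6, R9, Itest} → V_3 = 9.068

R_eq = 9.358 Ω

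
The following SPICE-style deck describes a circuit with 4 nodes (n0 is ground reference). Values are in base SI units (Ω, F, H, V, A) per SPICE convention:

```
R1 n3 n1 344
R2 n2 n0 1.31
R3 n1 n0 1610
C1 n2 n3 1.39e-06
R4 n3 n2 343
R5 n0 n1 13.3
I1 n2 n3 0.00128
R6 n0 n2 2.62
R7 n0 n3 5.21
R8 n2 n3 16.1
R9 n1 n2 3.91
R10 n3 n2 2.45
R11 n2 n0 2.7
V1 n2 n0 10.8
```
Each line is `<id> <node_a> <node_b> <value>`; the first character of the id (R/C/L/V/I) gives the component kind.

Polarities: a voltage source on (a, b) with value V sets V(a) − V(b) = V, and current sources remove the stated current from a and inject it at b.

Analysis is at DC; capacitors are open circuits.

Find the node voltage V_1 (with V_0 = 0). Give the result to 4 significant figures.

Element admittances at DC:
  Y(R1) = 0.002907 S between n3,n1
  Y(R2) = 0.7634 S between n2,n0
  Y(R3) = 0.0006211 S between n1,n0
  Y(C1) = 0.000 S between n2,n3
  Y(R4) = 0.002915 S between n3,n2
  Y(R5) = 0.07519 S between n0,n1
  I1: injects 0.00128 A into n3 (from n2)
  Y(R6) = 0.3817 S between n0,n2
  Y(R7) = 0.1919 S between n0,n3
  Y(R8) = 0.06211 S between n2,n3
  Y(R9) = 0.2558 S between n1,n2
  Y(R10) = 0.4082 S between n3,n2
  Y(R11) = 0.3704 S between n2,n0
  V1: constraint V(n2)−V(n0) = 10.8
Assemble and solve the 4×4 MNA system:
  V(n1)=8.325  V(n2)=10.80  V(n3)=7.688
  i(V1)=-18.47

8.325 V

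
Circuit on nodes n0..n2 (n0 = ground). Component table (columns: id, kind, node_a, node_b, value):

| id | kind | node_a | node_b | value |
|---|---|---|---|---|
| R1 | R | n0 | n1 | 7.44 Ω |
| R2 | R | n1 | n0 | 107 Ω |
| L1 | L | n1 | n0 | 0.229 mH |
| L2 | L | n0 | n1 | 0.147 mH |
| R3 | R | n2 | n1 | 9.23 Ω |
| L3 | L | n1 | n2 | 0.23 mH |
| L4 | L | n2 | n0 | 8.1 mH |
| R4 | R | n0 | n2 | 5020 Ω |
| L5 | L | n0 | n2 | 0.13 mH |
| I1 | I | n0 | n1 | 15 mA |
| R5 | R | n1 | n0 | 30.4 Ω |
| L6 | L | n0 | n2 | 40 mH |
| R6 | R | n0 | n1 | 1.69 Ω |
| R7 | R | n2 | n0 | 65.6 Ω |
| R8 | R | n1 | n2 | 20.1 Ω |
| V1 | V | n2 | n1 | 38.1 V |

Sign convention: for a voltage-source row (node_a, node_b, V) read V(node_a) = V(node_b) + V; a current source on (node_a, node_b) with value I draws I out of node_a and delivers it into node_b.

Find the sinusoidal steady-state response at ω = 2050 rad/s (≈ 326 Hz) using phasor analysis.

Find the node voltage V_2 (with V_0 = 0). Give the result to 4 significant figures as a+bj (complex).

MNA unknowns: 2 node voltages V₁..V_2 plus 1 source current (V1)
R1: Y=0.1344+0.000j on G[0,1]
R2: Y=0.009346+0.000j on G[1,0]
L1: Y=0.000-2.130j on G[1,0]
L2: Y=0.000-3.318j on G[0,1]
R3: Y=0.1083+0.000j on G[2,1]
L3: Y=0.000-2.121j on G[1,2]
L4: Y=0.000-0.06022j on G[2,0]
R4: Y=0.0001992+0.000j on G[0,2]
L5: Y=0.000-3.752j on G[0,2]
I1: z[0]−=0.015, z[1]+=0.015
R5: Y=0.03289+0.000j on G[1,0]
L6: Y=0.000-0.01220j on G[0,2]
R6: Y=0.5917+0.000j on G[0,1]
R7: Y=0.01524+0.000j on G[2,0]
R8: Y=0.04975+0.000j on G[1,2]
V1: row V2−V1=38.1, i_V1 at 2,1
solve → V1=-15.61+1.257j, V2=22.49+1.257j
aux → i_V1=-11.18+166.8j

22.49+1.257j V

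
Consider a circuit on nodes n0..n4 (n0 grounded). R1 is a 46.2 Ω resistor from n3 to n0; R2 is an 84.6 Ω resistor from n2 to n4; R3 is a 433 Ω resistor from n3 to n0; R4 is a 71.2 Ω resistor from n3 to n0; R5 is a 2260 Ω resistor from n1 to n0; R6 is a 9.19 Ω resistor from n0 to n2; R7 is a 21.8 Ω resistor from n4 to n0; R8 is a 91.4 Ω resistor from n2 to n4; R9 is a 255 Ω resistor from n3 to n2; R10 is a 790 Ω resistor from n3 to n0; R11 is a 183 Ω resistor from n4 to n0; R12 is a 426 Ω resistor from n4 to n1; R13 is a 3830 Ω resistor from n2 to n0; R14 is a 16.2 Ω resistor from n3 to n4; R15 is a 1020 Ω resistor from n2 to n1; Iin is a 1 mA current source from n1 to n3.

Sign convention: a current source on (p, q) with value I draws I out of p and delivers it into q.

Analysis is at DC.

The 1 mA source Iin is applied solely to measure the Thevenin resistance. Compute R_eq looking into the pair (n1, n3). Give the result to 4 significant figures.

MNA unknowns: 4 node voltages V₁..V_4
R1: Y=0.02165 on G[3,0]
R2: Y=0.01182 on G[2,4]
R3: Y=0.002309 on G[3,0]
R4: Y=0.01404 on G[3,0]
R5: Y=0.0004425 on G[1,0]
R6: Y=0.1088 on G[0,2]
R7: Y=0.04587 on G[4,0]
R8: Y=0.01094 on G[2,4]
R9: Y=0.003922 on G[3,2]
R10: Y=0.001266 on G[3,0]
R11: Y=0.005464 on G[4,0]
R12: Y=0.002347 on G[4,1]
R13: Y=0.0002611 on G[2,0]
R14: Y=0.06173 on G[3,4]
R15: Y=0.0009804 on G[2,1]
Iin: z[1]−=0.001, z[3]+=0.001
solve → V1=-0.2662, V2=-0.001783, V3=0.008996, V4=-0.0007972

R_eq = 275.2 Ω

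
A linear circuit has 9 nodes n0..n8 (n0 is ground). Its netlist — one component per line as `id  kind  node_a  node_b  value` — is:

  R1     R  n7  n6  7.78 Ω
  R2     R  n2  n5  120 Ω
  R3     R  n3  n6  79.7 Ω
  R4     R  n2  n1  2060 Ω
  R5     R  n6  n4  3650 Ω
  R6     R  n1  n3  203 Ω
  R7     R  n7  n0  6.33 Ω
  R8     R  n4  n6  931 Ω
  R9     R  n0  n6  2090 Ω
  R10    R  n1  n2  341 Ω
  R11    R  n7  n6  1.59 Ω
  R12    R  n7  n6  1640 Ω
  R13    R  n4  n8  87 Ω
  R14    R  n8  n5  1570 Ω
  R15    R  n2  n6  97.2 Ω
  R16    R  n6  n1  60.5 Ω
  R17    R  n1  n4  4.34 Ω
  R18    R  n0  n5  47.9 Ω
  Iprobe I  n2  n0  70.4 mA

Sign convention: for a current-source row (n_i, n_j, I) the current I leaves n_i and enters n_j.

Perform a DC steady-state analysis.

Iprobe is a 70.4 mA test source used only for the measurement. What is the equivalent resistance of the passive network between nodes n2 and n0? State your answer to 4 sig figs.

R_eq = 55.61 Ω

Element admittances at DC:
  Y(R1) = 0.1285 S between n7,n6
  Y(R2) = 0.008333 S between n2,n5
  Y(R3) = 0.01255 S between n3,n6
  Y(R4) = 0.0004854 S between n2,n1
  Y(R5) = 0.0002740 S between n6,n4
  Y(R6) = 0.004926 S between n1,n3
  Y(R7) = 0.1580 S between n7,n0
  Y(R8) = 0.001074 S between n4,n6
  Y(R9) = 0.0004785 S between n0,n6
  Y(R10) = 0.002933 S between n1,n2
  Y(R11) = 0.6289 S between n7,n6
  Y(R12) = 0.0006098 S between n7,n6
  Y(R13) = 0.01149 S between n4,n8
  Y(R14) = 0.0006369 S between n8,n5
  Y(R15) = 0.01029 S between n2,n6
  Y(R16) = 0.01653 S between n6,n1
  Y(R17) = 0.2304 S between n1,n4
  Y(R18) = 0.02088 S between n0,n5
  Iprobe: injects 0.0704 A into n0 (from n2)
Assemble and solve the 8×8 MNA system:
  V(n1)=-0.8555  V(n2)=-3.915  V(n3)=-0.4994  V(n4)=-0.8532  V(n5)=-1.112  V(n6)=-0.3597  V(n7)=-0.2976  V(n8)=-0.8668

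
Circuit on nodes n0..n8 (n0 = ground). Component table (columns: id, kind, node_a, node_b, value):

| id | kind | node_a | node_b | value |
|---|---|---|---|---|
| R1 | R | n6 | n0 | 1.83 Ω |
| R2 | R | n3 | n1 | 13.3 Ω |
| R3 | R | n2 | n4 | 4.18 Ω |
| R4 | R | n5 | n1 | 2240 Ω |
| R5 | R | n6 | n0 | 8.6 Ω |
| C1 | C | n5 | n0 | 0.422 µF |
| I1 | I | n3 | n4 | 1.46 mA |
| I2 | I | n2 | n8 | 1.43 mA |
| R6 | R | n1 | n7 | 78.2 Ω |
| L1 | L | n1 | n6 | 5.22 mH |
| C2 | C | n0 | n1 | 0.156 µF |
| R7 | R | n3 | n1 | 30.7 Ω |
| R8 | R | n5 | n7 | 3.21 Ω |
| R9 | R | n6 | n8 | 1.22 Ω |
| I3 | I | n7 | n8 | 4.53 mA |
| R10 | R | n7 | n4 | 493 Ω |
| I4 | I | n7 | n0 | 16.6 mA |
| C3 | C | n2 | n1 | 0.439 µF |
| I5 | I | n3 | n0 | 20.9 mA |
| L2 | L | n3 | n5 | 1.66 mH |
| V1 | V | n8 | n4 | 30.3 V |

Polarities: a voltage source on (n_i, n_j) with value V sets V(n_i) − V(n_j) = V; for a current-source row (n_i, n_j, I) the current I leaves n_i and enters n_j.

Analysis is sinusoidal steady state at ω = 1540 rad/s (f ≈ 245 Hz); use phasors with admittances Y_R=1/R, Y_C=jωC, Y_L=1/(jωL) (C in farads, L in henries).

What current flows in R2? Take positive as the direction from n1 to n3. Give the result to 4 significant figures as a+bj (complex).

0.06256-0.002870j A

MNA unknowns: 8 node voltages V₁..V_8 plus 1 source current (V1)
R1: Y=0.5464+0.000j on G[6,0]
R2: Y=0.07519+0.000j on G[3,1]
R3: Y=0.2392+0.000j on G[2,4]
R4: Y=0.0004464+0.000j on G[5,1]
R5: Y=0.1163+0.000j on G[6,0]
C1: Y=0.000+0.0006499j on G[5,0]
I1: z[3]−=0.00146, z[4]+=0.00146
I2: z[2]−=0.00143, z[8]+=0.00143
R6: Y=0.01279+0.000j on G[1,7]
L1: Y=0.000-0.1244j on G[1,6]
C2: Y=0.000+0.0002402j on G[0,1]
R7: Y=0.03257+0.000j on G[3,1]
R8: Y=0.3115+0.000j on G[5,7]
R9: Y=0.8197+0.000j on G[6,8]
I3: z[7]−=0.00453, z[8]+=0.00453
R10: Y=0.002028+0.000j on G[7,4]
I4: z[7]−=0.0166, z[0]+=0.0166
C3: Y=0.000+0.0006761j on G[2,1]
I5: z[3]−=0.0209, z[0]+=0.0209
L2: Y=0.000-0.3912j on G[3,5]
V1: row V8−V4=30.3, i_V1 at 8,4
solve → V1=0.08737-0.8386j, V2=-30.28+0.1091j, V3=-0.7447-0.8005j, V4=-30.28+0.02332j, V5=-0.7552-0.9725j, V6=-0.05784+0.0007089j, V7=-0.9704-0.9611j, V8=0.02277+0.02332j
aux → i_V1=-0.06012-0.01853j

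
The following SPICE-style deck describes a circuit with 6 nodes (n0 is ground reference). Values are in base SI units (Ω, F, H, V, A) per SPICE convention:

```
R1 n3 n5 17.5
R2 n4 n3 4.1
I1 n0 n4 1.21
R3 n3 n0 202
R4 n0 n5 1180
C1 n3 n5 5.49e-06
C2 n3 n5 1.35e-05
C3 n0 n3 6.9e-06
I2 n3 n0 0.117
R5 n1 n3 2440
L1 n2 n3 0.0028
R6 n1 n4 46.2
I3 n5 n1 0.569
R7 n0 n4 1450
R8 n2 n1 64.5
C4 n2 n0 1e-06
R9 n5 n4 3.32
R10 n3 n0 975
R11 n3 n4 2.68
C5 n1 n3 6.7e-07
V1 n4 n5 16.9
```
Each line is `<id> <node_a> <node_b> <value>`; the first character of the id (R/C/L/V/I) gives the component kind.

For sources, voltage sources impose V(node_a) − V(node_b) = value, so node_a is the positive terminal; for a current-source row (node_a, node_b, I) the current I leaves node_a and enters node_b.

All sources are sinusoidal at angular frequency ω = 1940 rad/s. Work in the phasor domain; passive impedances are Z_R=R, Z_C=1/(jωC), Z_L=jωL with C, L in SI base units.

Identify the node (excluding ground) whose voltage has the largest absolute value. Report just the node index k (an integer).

Element admittances at ω=1940 rad/s:
  Y(R1) = 0.05714+0.000j S between n3,n5
  Y(R2) = 0.2439+0.000j S between n4,n3
  I1: injects 1.21 A into n4 (from n0)
  Y(R3) = 0.004950+0.000j S between n3,n0
  Y(R4) = 0.0008475+0.000j S between n0,n5
  Y(C1) = 0.000+0.01065j S between n3,n5
  Y(C2) = 0.000+0.02619j S between n3,n5
  Y(C3) = 0.000+0.01339j S between n0,n3
  I2: injects 0.117 A into n0 (from n3)
  Y(R5) = 0.0004098+0.000j S between n1,n3
  Y(L1) = 0.000-0.1841j S between n2,n3
  Y(R6) = 0.02165+0.000j S between n1,n4
  I3: injects 0.569 A into n1 (from n5)
  Y(R7) = 0.0006897+0.000j S between n0,n4
  Y(R8) = 0.01550+0.000j S between n2,n1
  Y(C4) = 0.000+0.001940j S between n2,n0
  Y(R9) = 0.3012+0.000j S between n5,n4
  Y(R10) = 0.001026+0.000j S between n3,n0
  Y(R11) = 0.3731+0.000j S between n3,n4
  Y(C5) = 0.000+0.001300j S between n1,n3
  V1: constraint V(n4)−V(n5) = 16.9
Assemble and solve the 6×6 MNA system:
  V(n1)=45.31-57.91j  V(n2)=28.73-57.36j  V(n3)=28.38-58.16j  V(n4)=31.21-57.28j  V(n5)=14.31-57.28j
  i(V1)=-5.345-0.5165j

1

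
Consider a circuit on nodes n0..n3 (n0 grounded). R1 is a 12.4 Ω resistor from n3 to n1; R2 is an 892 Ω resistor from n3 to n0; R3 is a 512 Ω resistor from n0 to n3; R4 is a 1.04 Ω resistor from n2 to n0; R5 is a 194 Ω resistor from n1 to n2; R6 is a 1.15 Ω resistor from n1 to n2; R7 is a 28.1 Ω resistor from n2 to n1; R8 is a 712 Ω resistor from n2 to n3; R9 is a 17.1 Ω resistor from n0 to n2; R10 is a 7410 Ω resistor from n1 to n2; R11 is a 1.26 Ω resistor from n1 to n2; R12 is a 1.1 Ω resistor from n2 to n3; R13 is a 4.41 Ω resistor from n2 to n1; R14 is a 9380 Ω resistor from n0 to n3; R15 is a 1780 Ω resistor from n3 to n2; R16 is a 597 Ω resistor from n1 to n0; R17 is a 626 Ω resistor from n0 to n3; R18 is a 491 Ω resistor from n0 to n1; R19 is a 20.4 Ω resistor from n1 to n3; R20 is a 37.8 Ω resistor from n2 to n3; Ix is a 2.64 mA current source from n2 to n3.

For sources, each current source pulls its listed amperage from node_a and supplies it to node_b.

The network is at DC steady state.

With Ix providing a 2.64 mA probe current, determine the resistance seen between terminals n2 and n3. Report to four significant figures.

MNA unknowns: 3 node voltages V₁..V_3
R1: Y=0.08065 on G[3,1]
R2: Y=0.001121 on G[3,0]
R3: Y=0.001953 on G[0,3]
R4: Y=0.9615 on G[2,0]
R5: Y=0.005155 on G[1,2]
R6: Y=0.8696 on G[1,2]
R7: Y=0.03559 on G[2,1]
R8: Y=0.001404 on G[2,3]
R9: Y=0.05848 on G[0,2]
R10: Y=0.0001350 on G[1,2]
R11: Y=0.7937 on G[1,2]
R12: Y=0.9091 on G[2,3]
R13: Y=0.2268 on G[2,1]
R14: Y=0.0001066 on G[0,3]
R15: Y=0.0005618 on G[3,2]
R16: Y=0.001675 on G[1,0]
R17: Y=0.001597 on G[0,3]
R18: Y=0.002037 on G[0,1]
R19: Y=0.04902 on G[1,3]
R20: Y=0.02646 on G[2,3]
Ix: z[2]−=0.00264, z[3]+=0.00264
solve → V1=0.0001438, V2=-1.209e-05, V3=0.002470

R_eq = 0.9400 Ω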